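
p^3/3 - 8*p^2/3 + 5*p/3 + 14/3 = (p/3 + 1/3)*(p - 7)*(p - 2)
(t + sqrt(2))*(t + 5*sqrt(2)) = t^2 + 6*sqrt(2)*t + 10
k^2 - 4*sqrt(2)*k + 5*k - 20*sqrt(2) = (k + 5)*(k - 4*sqrt(2))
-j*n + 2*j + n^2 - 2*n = (-j + n)*(n - 2)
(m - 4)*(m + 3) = m^2 - m - 12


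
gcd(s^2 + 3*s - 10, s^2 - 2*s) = s - 2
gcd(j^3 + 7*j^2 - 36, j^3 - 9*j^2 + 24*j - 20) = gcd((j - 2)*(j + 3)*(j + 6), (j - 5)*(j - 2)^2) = j - 2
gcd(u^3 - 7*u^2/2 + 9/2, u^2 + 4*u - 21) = u - 3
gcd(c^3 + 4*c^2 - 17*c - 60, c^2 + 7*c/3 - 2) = c + 3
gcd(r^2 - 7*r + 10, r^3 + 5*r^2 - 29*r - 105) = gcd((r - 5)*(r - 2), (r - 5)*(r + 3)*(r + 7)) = r - 5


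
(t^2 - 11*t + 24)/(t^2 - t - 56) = (t - 3)/(t + 7)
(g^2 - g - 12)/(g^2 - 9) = (g - 4)/(g - 3)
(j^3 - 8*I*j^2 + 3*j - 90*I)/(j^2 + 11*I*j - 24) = (j^2 - 11*I*j - 30)/(j + 8*I)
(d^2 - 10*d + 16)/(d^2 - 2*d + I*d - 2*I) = (d - 8)/(d + I)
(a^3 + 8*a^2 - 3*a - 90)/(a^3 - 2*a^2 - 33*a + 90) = (a + 5)/(a - 5)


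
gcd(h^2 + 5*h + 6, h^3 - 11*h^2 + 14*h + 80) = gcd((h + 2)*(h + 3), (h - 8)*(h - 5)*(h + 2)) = h + 2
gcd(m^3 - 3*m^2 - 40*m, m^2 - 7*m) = m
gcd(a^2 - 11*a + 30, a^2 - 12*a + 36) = a - 6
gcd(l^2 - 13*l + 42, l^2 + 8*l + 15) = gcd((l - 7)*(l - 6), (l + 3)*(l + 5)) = 1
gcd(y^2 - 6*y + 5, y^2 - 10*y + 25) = y - 5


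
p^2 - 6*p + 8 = (p - 4)*(p - 2)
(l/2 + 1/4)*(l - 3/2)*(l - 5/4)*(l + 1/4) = l^4/2 - l^3 - l^2/32 + 17*l/32 + 15/128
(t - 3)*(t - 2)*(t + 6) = t^3 + t^2 - 24*t + 36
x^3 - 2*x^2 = x^2*(x - 2)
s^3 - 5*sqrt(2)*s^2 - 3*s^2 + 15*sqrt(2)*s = s*(s - 3)*(s - 5*sqrt(2))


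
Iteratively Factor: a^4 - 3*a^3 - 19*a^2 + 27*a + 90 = (a + 2)*(a^3 - 5*a^2 - 9*a + 45) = (a + 2)*(a + 3)*(a^2 - 8*a + 15) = (a - 3)*(a + 2)*(a + 3)*(a - 5)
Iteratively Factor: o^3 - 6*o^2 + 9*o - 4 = (o - 4)*(o^2 - 2*o + 1) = (o - 4)*(o - 1)*(o - 1)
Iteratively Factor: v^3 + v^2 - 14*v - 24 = (v - 4)*(v^2 + 5*v + 6) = (v - 4)*(v + 3)*(v + 2)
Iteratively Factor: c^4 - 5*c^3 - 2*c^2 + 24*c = (c - 3)*(c^3 - 2*c^2 - 8*c) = (c - 3)*(c + 2)*(c^2 - 4*c) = (c - 4)*(c - 3)*(c + 2)*(c)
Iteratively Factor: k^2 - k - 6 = (k + 2)*(k - 3)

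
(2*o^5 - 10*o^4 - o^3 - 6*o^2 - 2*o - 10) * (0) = 0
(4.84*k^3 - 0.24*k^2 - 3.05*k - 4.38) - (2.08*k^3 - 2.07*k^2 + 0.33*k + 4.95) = 2.76*k^3 + 1.83*k^2 - 3.38*k - 9.33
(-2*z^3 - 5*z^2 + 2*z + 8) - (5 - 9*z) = -2*z^3 - 5*z^2 + 11*z + 3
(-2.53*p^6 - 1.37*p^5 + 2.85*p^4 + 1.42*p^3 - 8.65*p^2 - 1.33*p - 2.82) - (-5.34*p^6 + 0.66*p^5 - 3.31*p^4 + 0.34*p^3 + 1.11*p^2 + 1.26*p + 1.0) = 2.81*p^6 - 2.03*p^5 + 6.16*p^4 + 1.08*p^3 - 9.76*p^2 - 2.59*p - 3.82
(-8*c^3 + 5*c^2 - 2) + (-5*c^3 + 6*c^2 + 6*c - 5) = -13*c^3 + 11*c^2 + 6*c - 7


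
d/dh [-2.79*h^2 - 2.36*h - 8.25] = -5.58*h - 2.36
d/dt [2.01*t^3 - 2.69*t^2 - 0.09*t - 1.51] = 6.03*t^2 - 5.38*t - 0.09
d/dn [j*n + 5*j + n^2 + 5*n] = j + 2*n + 5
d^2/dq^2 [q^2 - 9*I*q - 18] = 2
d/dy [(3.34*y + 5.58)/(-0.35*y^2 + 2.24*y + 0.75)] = (1.169*y^2 + 3.906*y - 9.9942)/(0.1225*y^4 - 1.568*y^3 + 4.4926*y^2 + 3.36*y + 0.5625)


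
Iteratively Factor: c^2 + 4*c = (c + 4)*(c)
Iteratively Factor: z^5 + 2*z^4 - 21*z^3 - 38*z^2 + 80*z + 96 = (z + 3)*(z^4 - z^3 - 18*z^2 + 16*z + 32) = (z - 2)*(z + 3)*(z^3 + z^2 - 16*z - 16) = (z - 4)*(z - 2)*(z + 3)*(z^2 + 5*z + 4) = (z - 4)*(z - 2)*(z + 1)*(z + 3)*(z + 4)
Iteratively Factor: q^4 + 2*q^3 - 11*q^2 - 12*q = (q)*(q^3 + 2*q^2 - 11*q - 12) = q*(q + 1)*(q^2 + q - 12) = q*(q + 1)*(q + 4)*(q - 3)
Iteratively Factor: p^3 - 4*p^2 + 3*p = (p - 1)*(p^2 - 3*p) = p*(p - 1)*(p - 3)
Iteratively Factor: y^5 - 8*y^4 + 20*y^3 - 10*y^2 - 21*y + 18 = (y - 3)*(y^4 - 5*y^3 + 5*y^2 + 5*y - 6) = (y - 3)*(y + 1)*(y^3 - 6*y^2 + 11*y - 6) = (y - 3)*(y - 1)*(y + 1)*(y^2 - 5*y + 6) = (y - 3)^2*(y - 1)*(y + 1)*(y - 2)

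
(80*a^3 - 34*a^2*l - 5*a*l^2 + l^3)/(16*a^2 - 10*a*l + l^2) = 5*a + l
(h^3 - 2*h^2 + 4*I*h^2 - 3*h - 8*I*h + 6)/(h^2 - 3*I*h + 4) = (h^2 + h*(-2 + 3*I) - 6*I)/(h - 4*I)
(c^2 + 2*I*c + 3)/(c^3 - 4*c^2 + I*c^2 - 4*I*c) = (c^2 + 2*I*c + 3)/(c*(c^2 + c*(-4 + I) - 4*I))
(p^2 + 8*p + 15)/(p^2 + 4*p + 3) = (p + 5)/(p + 1)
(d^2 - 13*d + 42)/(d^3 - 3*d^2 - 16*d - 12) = (d - 7)/(d^2 + 3*d + 2)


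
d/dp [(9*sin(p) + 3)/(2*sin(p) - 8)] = -39*cos(p)/(2*(sin(p) - 4)^2)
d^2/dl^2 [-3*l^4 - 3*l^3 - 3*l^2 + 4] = -36*l^2 - 18*l - 6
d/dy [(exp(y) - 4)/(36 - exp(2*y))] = (2*(exp(y) - 4)*exp(y) - exp(2*y) + 36)*exp(y)/(exp(2*y) - 36)^2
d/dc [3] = 0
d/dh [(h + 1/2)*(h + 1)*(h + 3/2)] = 3*h^2 + 6*h + 11/4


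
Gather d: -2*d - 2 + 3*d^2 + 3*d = 3*d^2 + d - 2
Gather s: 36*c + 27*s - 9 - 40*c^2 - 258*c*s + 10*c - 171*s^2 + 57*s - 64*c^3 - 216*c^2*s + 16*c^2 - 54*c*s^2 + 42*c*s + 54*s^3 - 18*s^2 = -64*c^3 - 24*c^2 + 46*c + 54*s^3 + s^2*(-54*c - 189) + s*(-216*c^2 - 216*c + 84) - 9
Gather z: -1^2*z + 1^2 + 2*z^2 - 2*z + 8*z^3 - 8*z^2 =8*z^3 - 6*z^2 - 3*z + 1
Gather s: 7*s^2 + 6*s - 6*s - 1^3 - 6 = 7*s^2 - 7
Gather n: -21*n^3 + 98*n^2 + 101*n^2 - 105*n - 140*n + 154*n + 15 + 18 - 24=-21*n^3 + 199*n^2 - 91*n + 9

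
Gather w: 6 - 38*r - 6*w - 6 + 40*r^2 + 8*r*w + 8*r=40*r^2 - 30*r + w*(8*r - 6)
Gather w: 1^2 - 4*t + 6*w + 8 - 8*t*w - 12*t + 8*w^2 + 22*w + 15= -16*t + 8*w^2 + w*(28 - 8*t) + 24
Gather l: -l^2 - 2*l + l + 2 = -l^2 - l + 2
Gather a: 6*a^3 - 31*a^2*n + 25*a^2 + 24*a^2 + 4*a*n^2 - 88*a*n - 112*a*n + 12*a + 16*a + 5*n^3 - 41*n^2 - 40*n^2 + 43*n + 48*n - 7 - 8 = 6*a^3 + a^2*(49 - 31*n) + a*(4*n^2 - 200*n + 28) + 5*n^3 - 81*n^2 + 91*n - 15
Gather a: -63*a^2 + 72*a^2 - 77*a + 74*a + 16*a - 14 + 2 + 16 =9*a^2 + 13*a + 4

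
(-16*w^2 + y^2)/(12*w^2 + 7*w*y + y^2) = (-4*w + y)/(3*w + y)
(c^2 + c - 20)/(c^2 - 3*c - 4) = (c + 5)/(c + 1)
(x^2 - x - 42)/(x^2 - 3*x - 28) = (x + 6)/(x + 4)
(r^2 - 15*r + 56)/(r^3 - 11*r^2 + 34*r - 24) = (r^2 - 15*r + 56)/(r^3 - 11*r^2 + 34*r - 24)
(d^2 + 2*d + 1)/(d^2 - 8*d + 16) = (d^2 + 2*d + 1)/(d^2 - 8*d + 16)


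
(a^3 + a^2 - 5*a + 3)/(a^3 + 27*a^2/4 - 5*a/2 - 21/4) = 4*(a^2 + 2*a - 3)/(4*a^2 + 31*a + 21)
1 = 1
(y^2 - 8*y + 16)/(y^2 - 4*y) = (y - 4)/y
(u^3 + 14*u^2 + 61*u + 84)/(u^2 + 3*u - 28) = (u^2 + 7*u + 12)/(u - 4)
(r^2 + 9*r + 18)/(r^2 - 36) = (r + 3)/(r - 6)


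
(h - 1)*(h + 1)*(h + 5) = h^3 + 5*h^2 - h - 5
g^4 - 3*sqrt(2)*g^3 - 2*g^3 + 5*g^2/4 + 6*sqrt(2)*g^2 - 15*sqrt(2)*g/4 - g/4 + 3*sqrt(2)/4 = (g - 1)*(g - 1/2)^2*(g - 3*sqrt(2))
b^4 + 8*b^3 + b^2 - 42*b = b*(b - 2)*(b + 3)*(b + 7)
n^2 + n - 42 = (n - 6)*(n + 7)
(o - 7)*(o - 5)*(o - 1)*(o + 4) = o^4 - 9*o^3 - 5*o^2 + 153*o - 140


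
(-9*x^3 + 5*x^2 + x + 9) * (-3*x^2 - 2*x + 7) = 27*x^5 + 3*x^4 - 76*x^3 + 6*x^2 - 11*x + 63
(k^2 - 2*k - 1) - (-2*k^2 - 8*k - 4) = 3*k^2 + 6*k + 3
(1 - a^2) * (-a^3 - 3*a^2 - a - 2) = a^5 + 3*a^4 - a^2 - a - 2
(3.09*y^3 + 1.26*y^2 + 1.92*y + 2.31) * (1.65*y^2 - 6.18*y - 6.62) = 5.0985*y^5 - 17.0172*y^4 - 25.0746*y^3 - 16.3953*y^2 - 26.9862*y - 15.2922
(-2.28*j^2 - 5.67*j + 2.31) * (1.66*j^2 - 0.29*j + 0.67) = -3.7848*j^4 - 8.751*j^3 + 3.9513*j^2 - 4.4688*j + 1.5477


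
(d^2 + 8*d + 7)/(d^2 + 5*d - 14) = (d + 1)/(d - 2)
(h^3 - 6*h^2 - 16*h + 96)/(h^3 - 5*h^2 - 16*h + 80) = (h - 6)/(h - 5)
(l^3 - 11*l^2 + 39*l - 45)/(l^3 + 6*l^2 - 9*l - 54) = (l^2 - 8*l + 15)/(l^2 + 9*l + 18)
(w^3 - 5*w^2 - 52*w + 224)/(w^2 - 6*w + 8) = (w^2 - w - 56)/(w - 2)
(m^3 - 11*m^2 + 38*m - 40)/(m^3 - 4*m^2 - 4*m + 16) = (m - 5)/(m + 2)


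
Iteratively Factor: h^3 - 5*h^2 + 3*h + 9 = (h + 1)*(h^2 - 6*h + 9) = (h - 3)*(h + 1)*(h - 3)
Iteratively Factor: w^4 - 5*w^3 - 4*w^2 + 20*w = (w + 2)*(w^3 - 7*w^2 + 10*w) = w*(w + 2)*(w^2 - 7*w + 10) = w*(w - 2)*(w + 2)*(w - 5)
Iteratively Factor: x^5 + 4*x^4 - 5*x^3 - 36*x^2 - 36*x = (x + 2)*(x^4 + 2*x^3 - 9*x^2 - 18*x) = (x - 3)*(x + 2)*(x^3 + 5*x^2 + 6*x) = (x - 3)*(x + 2)*(x + 3)*(x^2 + 2*x) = x*(x - 3)*(x + 2)*(x + 3)*(x + 2)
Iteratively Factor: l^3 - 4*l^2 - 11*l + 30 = (l - 2)*(l^2 - 2*l - 15) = (l - 2)*(l + 3)*(l - 5)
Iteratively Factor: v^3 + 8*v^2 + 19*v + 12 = (v + 1)*(v^2 + 7*v + 12) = (v + 1)*(v + 3)*(v + 4)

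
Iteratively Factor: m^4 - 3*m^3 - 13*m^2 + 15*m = (m)*(m^3 - 3*m^2 - 13*m + 15) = m*(m + 3)*(m^2 - 6*m + 5) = m*(m - 1)*(m + 3)*(m - 5)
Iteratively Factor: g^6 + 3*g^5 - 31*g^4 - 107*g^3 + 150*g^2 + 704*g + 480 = (g + 4)*(g^5 - g^4 - 27*g^3 + g^2 + 146*g + 120) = (g + 2)*(g + 4)*(g^4 - 3*g^3 - 21*g^2 + 43*g + 60) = (g - 3)*(g + 2)*(g + 4)*(g^3 - 21*g - 20) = (g - 3)*(g + 2)*(g + 4)^2*(g^2 - 4*g - 5) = (g - 3)*(g + 1)*(g + 2)*(g + 4)^2*(g - 5)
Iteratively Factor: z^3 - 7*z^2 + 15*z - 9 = (z - 3)*(z^2 - 4*z + 3) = (z - 3)^2*(z - 1)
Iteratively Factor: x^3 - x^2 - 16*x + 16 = (x + 4)*(x^2 - 5*x + 4) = (x - 4)*(x + 4)*(x - 1)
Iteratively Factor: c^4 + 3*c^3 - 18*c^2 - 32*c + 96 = (c - 2)*(c^3 + 5*c^2 - 8*c - 48) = (c - 3)*(c - 2)*(c^2 + 8*c + 16) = (c - 3)*(c - 2)*(c + 4)*(c + 4)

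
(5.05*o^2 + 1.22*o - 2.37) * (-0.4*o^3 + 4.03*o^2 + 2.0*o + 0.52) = -2.02*o^5 + 19.8635*o^4 + 15.9646*o^3 - 4.4851*o^2 - 4.1056*o - 1.2324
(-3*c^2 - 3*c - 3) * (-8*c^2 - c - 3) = 24*c^4 + 27*c^3 + 36*c^2 + 12*c + 9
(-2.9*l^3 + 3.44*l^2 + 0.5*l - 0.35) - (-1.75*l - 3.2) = -2.9*l^3 + 3.44*l^2 + 2.25*l + 2.85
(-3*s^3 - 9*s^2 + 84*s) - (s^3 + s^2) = -4*s^3 - 10*s^2 + 84*s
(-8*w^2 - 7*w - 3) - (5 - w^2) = -7*w^2 - 7*w - 8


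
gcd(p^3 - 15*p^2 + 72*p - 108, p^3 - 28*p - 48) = p - 6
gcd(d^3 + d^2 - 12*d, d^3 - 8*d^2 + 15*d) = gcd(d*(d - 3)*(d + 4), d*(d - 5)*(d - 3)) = d^2 - 3*d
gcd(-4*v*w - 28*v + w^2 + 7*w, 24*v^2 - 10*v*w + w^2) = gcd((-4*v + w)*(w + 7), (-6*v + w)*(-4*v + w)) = 4*v - w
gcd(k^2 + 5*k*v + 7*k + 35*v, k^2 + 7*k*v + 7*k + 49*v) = k + 7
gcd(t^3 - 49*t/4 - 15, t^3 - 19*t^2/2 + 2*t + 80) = t^2 - 3*t/2 - 10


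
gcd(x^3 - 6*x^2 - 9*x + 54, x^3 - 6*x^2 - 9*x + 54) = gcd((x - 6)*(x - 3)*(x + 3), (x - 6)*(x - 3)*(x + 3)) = x^3 - 6*x^2 - 9*x + 54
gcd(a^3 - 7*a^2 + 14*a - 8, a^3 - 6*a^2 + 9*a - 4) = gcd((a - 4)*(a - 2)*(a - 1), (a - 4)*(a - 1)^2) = a^2 - 5*a + 4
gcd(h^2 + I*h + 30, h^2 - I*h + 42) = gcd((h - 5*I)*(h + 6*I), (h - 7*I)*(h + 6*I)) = h + 6*I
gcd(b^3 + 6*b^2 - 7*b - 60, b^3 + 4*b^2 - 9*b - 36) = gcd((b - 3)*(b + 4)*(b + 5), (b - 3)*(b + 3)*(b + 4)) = b^2 + b - 12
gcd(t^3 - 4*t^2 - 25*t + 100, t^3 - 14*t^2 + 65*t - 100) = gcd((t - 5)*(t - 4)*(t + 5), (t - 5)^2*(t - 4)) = t^2 - 9*t + 20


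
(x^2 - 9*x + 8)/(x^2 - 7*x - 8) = (x - 1)/(x + 1)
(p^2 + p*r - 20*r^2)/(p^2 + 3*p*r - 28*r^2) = (p + 5*r)/(p + 7*r)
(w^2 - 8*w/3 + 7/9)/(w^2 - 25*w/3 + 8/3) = (w - 7/3)/(w - 8)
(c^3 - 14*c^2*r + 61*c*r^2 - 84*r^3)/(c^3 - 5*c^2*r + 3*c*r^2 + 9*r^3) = (-c^2 + 11*c*r - 28*r^2)/(-c^2 + 2*c*r + 3*r^2)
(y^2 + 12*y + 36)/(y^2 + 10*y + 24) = (y + 6)/(y + 4)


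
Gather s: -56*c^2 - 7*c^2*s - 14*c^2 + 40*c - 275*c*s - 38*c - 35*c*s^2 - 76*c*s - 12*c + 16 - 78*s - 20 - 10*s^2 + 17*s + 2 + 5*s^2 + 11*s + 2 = -70*c^2 - 10*c + s^2*(-35*c - 5) + s*(-7*c^2 - 351*c - 50)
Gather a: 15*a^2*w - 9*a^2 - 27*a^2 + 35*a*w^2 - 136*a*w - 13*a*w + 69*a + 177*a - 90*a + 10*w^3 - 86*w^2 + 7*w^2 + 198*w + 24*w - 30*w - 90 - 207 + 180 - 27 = a^2*(15*w - 36) + a*(35*w^2 - 149*w + 156) + 10*w^3 - 79*w^2 + 192*w - 144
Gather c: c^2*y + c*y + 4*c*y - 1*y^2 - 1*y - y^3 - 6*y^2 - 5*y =c^2*y + 5*c*y - y^3 - 7*y^2 - 6*y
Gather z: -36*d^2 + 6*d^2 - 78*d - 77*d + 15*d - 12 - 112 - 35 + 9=-30*d^2 - 140*d - 150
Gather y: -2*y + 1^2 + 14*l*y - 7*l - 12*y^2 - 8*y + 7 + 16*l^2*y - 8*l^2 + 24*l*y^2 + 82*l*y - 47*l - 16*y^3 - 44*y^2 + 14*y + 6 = -8*l^2 - 54*l - 16*y^3 + y^2*(24*l - 56) + y*(16*l^2 + 96*l + 4) + 14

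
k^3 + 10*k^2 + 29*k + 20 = (k + 1)*(k + 4)*(k + 5)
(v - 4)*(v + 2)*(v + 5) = v^3 + 3*v^2 - 18*v - 40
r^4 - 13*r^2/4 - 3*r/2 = r*(r - 2)*(r + 1/2)*(r + 3/2)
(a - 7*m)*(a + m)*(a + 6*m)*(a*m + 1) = a^4*m + a^3 - 43*a^2*m^3 - 42*a*m^4 - 43*a*m^2 - 42*m^3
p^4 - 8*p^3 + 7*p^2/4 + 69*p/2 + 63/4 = (p - 7)*(p - 3)*(p + 1/2)*(p + 3/2)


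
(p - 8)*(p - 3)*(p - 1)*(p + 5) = p^4 - 7*p^3 - 25*p^2 + 151*p - 120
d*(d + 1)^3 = d^4 + 3*d^3 + 3*d^2 + d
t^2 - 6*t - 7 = (t - 7)*(t + 1)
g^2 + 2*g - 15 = (g - 3)*(g + 5)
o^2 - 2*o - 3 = (o - 3)*(o + 1)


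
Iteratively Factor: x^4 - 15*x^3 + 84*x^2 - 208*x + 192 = (x - 3)*(x^3 - 12*x^2 + 48*x - 64) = (x - 4)*(x - 3)*(x^2 - 8*x + 16) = (x - 4)^2*(x - 3)*(x - 4)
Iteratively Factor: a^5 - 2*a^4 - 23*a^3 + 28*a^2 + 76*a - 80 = (a - 5)*(a^4 + 3*a^3 - 8*a^2 - 12*a + 16) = (a - 5)*(a + 4)*(a^3 - a^2 - 4*a + 4) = (a - 5)*(a - 2)*(a + 4)*(a^2 + a - 2) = (a - 5)*(a - 2)*(a + 2)*(a + 4)*(a - 1)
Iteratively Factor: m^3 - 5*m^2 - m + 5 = (m - 5)*(m^2 - 1) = (m - 5)*(m - 1)*(m + 1)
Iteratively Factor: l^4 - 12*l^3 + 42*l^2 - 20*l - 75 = (l - 3)*(l^3 - 9*l^2 + 15*l + 25) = (l - 5)*(l - 3)*(l^2 - 4*l - 5) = (l - 5)^2*(l - 3)*(l + 1)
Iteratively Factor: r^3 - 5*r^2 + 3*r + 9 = (r - 3)*(r^2 - 2*r - 3) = (r - 3)^2*(r + 1)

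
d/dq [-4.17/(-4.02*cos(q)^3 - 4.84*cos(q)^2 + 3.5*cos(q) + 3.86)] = (50.2902*cos(q)^2 + 40.3656*cos(q) - 14.595)*sin(q)/(4.02*cos(q)^3 + 4.84*cos(q)^2 - 3.5*cos(q) - 3.86)^2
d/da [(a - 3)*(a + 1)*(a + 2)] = 3*a^2 - 7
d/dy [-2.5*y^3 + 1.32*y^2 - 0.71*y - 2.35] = -7.5*y^2 + 2.64*y - 0.71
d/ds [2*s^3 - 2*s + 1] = 6*s^2 - 2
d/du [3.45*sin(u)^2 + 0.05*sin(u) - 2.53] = (6.9*sin(u) + 0.05)*cos(u)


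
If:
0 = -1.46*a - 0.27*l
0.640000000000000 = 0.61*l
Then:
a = -0.19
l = 1.05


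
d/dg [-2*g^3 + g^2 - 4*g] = -6*g^2 + 2*g - 4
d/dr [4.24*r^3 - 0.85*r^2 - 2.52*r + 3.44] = 12.72*r^2 - 1.7*r - 2.52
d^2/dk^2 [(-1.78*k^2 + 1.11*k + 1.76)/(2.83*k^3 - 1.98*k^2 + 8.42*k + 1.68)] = (-28.511684*k^6 + 53.339274*k^5 + 386.318772*k^4 - 142.859196*k^3 + 194.17488*k^2 - 204.104736*k + 219.81328)/(22.665187*k^9 - 47.572866*k^8 + 235.58901*k^7 - 250.481304*k^6 + 644.457468*k^5 - 161.173512*k^4 + 452.860136*k^3 + 340.5528*k^2 + 71.293824*k + 4.741632)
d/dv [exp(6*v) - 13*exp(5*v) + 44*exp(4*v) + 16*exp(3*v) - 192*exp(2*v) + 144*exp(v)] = (6*exp(5*v) - 65*exp(4*v) + 176*exp(3*v) + 48*exp(2*v) - 384*exp(v) + 144)*exp(v)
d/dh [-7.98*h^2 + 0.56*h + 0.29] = 0.56 - 15.96*h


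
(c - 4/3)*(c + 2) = c^2 + 2*c/3 - 8/3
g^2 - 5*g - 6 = (g - 6)*(g + 1)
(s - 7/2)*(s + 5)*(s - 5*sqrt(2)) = s^3 - 5*sqrt(2)*s^2 + 3*s^2/2 - 35*s/2 - 15*sqrt(2)*s/2 + 175*sqrt(2)/2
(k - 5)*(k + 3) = k^2 - 2*k - 15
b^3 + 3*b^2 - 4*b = b*(b - 1)*(b + 4)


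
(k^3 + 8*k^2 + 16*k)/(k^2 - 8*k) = (k^2 + 8*k + 16)/(k - 8)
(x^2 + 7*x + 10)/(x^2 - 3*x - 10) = (x + 5)/(x - 5)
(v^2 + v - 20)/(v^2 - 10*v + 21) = (v^2 + v - 20)/(v^2 - 10*v + 21)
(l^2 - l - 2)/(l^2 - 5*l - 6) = (l - 2)/(l - 6)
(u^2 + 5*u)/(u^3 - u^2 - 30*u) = 1/(u - 6)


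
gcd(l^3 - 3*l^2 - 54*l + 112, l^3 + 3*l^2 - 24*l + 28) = l^2 + 5*l - 14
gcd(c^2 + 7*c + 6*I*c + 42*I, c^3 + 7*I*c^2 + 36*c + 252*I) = c + 6*I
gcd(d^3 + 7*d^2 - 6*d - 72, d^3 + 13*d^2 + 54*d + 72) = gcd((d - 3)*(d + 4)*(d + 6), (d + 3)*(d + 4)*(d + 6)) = d^2 + 10*d + 24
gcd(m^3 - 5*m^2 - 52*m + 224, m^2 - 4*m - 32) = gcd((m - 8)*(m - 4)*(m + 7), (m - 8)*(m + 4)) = m - 8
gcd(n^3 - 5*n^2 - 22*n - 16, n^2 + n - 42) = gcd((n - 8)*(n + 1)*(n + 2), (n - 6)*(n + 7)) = 1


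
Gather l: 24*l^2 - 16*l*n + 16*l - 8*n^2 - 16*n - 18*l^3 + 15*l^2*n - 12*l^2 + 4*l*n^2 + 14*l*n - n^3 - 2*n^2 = -18*l^3 + l^2*(15*n + 12) + l*(4*n^2 - 2*n + 16) - n^3 - 10*n^2 - 16*n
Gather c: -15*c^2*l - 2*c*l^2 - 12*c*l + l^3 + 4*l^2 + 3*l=-15*c^2*l + c*(-2*l^2 - 12*l) + l^3 + 4*l^2 + 3*l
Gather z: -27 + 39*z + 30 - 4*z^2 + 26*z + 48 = -4*z^2 + 65*z + 51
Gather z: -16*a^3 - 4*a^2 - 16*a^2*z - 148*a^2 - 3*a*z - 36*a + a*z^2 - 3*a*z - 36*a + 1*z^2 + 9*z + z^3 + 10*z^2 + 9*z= -16*a^3 - 152*a^2 - 72*a + z^3 + z^2*(a + 11) + z*(-16*a^2 - 6*a + 18)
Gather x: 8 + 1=9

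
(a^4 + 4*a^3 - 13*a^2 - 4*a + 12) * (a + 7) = a^5 + 11*a^4 + 15*a^3 - 95*a^2 - 16*a + 84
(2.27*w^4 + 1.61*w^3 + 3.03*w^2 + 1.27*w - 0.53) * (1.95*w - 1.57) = 4.4265*w^5 - 0.4244*w^4 + 3.3808*w^3 - 2.2806*w^2 - 3.0274*w + 0.8321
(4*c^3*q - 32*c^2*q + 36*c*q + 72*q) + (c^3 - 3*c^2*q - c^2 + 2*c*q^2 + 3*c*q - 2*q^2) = 4*c^3*q + c^3 - 35*c^2*q - c^2 + 2*c*q^2 + 39*c*q - 2*q^2 + 72*q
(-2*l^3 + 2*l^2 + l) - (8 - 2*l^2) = -2*l^3 + 4*l^2 + l - 8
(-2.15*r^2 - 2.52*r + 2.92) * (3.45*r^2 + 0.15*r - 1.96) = -7.4175*r^4 - 9.0165*r^3 + 13.91*r^2 + 5.3772*r - 5.7232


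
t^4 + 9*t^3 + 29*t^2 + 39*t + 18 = (t + 1)*(t + 2)*(t + 3)^2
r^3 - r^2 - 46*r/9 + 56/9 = (r - 2)*(r - 4/3)*(r + 7/3)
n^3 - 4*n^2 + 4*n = n*(n - 2)^2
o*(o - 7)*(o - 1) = o^3 - 8*o^2 + 7*o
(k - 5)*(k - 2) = k^2 - 7*k + 10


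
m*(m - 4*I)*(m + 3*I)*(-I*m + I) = -I*m^4 - m^3 + I*m^3 + m^2 - 12*I*m^2 + 12*I*m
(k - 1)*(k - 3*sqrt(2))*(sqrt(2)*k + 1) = sqrt(2)*k^3 - 5*k^2 - sqrt(2)*k^2 - 3*sqrt(2)*k + 5*k + 3*sqrt(2)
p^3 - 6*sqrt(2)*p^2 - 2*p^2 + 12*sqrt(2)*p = p*(p - 2)*(p - 6*sqrt(2))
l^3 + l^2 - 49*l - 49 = (l - 7)*(l + 1)*(l + 7)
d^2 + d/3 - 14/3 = (d - 2)*(d + 7/3)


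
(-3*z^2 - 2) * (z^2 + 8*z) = -3*z^4 - 24*z^3 - 2*z^2 - 16*z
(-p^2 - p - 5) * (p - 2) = -p^3 + p^2 - 3*p + 10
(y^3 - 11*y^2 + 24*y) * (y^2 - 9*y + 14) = y^5 - 20*y^4 + 137*y^3 - 370*y^2 + 336*y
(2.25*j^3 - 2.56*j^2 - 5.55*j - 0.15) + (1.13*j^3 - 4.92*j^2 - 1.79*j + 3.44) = 3.38*j^3 - 7.48*j^2 - 7.34*j + 3.29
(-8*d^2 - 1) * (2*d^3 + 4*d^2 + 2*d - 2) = -16*d^5 - 32*d^4 - 18*d^3 + 12*d^2 - 2*d + 2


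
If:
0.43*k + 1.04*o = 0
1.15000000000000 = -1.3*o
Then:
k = 2.14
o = -0.88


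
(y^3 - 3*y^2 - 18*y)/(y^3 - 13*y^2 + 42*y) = (y + 3)/(y - 7)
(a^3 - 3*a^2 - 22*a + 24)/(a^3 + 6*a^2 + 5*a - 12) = (a - 6)/(a + 3)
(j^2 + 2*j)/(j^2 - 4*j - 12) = j/(j - 6)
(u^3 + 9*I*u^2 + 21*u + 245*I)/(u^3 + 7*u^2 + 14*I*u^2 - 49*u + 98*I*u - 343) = (u - 5*I)/(u + 7)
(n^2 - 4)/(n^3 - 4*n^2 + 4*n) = (n + 2)/(n*(n - 2))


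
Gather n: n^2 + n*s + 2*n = n^2 + n*(s + 2)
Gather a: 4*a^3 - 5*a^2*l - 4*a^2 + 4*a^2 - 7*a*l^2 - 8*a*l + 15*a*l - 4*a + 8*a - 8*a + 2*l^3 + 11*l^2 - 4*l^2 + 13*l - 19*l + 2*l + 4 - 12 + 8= 4*a^3 - 5*a^2*l + a*(-7*l^2 + 7*l - 4) + 2*l^3 + 7*l^2 - 4*l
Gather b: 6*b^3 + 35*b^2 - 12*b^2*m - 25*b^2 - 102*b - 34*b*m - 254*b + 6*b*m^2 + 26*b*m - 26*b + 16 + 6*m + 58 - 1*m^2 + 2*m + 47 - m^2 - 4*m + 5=6*b^3 + b^2*(10 - 12*m) + b*(6*m^2 - 8*m - 382) - 2*m^2 + 4*m + 126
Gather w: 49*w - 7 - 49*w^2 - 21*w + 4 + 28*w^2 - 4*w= -21*w^2 + 24*w - 3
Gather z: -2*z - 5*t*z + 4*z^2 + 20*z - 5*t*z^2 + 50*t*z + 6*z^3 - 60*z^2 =6*z^3 + z^2*(-5*t - 56) + z*(45*t + 18)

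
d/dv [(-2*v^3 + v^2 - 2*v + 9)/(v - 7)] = (-4*v^3 + 43*v^2 - 14*v + 5)/(v^2 - 14*v + 49)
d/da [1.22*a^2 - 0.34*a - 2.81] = 2.44*a - 0.34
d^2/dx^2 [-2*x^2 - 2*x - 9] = -4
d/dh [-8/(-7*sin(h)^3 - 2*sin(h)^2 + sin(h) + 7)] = 8*(-21*sin(h)^2 - 4*sin(h) + 1)*cos(h)/(7*sin(h)^3 + 2*sin(h)^2 - sin(h) - 7)^2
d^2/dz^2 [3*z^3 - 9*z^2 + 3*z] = 18*z - 18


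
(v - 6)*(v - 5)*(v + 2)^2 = v^4 - 7*v^3 - 10*v^2 + 76*v + 120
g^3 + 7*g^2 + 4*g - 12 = (g - 1)*(g + 2)*(g + 6)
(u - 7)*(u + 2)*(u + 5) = u^3 - 39*u - 70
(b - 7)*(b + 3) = b^2 - 4*b - 21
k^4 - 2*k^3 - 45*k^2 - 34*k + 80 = (k - 8)*(k - 1)*(k + 2)*(k + 5)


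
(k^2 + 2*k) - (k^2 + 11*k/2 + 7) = -7*k/2 - 7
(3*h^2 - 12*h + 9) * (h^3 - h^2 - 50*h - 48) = 3*h^5 - 15*h^4 - 129*h^3 + 447*h^2 + 126*h - 432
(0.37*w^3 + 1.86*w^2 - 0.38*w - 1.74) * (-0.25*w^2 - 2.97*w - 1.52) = -0.0925*w^5 - 1.5639*w^4 - 5.9916*w^3 - 1.2636*w^2 + 5.7454*w + 2.6448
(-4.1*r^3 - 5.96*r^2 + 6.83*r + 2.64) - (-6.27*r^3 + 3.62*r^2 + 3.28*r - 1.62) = 2.17*r^3 - 9.58*r^2 + 3.55*r + 4.26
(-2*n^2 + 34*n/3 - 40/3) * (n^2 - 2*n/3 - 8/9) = -2*n^4 + 38*n^3/3 - 172*n^2/9 - 32*n/27 + 320/27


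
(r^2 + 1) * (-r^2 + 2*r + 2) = -r^4 + 2*r^3 + r^2 + 2*r + 2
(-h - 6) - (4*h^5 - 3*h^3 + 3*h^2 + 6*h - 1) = -4*h^5 + 3*h^3 - 3*h^2 - 7*h - 5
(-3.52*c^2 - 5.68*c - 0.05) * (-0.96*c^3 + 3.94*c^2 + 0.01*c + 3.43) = 3.3792*c^5 - 8.416*c^4 - 22.3664*c^3 - 12.3274*c^2 - 19.4829*c - 0.1715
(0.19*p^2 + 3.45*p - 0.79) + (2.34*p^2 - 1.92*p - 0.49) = 2.53*p^2 + 1.53*p - 1.28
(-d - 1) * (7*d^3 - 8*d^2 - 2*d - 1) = -7*d^4 + d^3 + 10*d^2 + 3*d + 1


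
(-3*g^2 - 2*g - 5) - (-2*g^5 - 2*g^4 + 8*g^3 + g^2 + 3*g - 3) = 2*g^5 + 2*g^4 - 8*g^3 - 4*g^2 - 5*g - 2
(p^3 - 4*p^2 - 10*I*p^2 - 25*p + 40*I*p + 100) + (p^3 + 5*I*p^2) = 2*p^3 - 4*p^2 - 5*I*p^2 - 25*p + 40*I*p + 100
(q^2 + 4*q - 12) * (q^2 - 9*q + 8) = q^4 - 5*q^3 - 40*q^2 + 140*q - 96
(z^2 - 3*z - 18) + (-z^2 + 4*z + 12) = z - 6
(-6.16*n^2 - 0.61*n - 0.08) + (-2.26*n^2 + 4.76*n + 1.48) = -8.42*n^2 + 4.15*n + 1.4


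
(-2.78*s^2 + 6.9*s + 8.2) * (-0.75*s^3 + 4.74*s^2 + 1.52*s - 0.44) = 2.085*s^5 - 18.3522*s^4 + 22.3304*s^3 + 50.5792*s^2 + 9.428*s - 3.608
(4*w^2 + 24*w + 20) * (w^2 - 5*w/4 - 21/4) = 4*w^4 + 19*w^3 - 31*w^2 - 151*w - 105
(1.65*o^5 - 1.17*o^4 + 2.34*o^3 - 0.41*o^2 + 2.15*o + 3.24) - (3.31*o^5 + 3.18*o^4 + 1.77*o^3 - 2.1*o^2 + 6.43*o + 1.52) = -1.66*o^5 - 4.35*o^4 + 0.57*o^3 + 1.69*o^2 - 4.28*o + 1.72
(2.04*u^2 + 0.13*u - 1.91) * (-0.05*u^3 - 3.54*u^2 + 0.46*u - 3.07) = -0.102*u^5 - 7.2281*u^4 + 0.5737*u^3 + 0.558400000000001*u^2 - 1.2777*u + 5.8637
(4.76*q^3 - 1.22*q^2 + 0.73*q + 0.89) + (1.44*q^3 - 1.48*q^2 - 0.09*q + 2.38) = 6.2*q^3 - 2.7*q^2 + 0.64*q + 3.27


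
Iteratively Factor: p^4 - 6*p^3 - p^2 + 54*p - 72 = (p - 3)*(p^3 - 3*p^2 - 10*p + 24) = (p - 4)*(p - 3)*(p^2 + p - 6) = (p - 4)*(p - 3)*(p + 3)*(p - 2)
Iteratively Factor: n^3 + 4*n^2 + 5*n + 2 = (n + 1)*(n^2 + 3*n + 2) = (n + 1)*(n + 2)*(n + 1)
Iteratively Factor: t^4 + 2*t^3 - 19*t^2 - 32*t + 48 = (t + 4)*(t^3 - 2*t^2 - 11*t + 12) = (t - 1)*(t + 4)*(t^2 - t - 12) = (t - 1)*(t + 3)*(t + 4)*(t - 4)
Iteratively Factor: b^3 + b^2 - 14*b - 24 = (b + 2)*(b^2 - b - 12) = (b + 2)*(b + 3)*(b - 4)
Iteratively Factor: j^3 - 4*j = (j)*(j^2 - 4) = j*(j - 2)*(j + 2)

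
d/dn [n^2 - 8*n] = 2*n - 8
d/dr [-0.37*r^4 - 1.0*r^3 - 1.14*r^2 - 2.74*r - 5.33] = -1.48*r^3 - 3.0*r^2 - 2.28*r - 2.74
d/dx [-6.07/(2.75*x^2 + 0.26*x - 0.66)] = (33.385*x + 1.5782)/(2.75*x^2 + 0.26*x - 0.66)^2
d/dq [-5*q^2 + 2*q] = 2 - 10*q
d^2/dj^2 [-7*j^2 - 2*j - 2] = -14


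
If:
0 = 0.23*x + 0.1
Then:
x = -0.43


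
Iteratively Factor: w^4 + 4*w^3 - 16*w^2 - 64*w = (w + 4)*(w^3 - 16*w) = (w - 4)*(w + 4)*(w^2 + 4*w) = w*(w - 4)*(w + 4)*(w + 4)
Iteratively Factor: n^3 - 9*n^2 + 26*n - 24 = (n - 2)*(n^2 - 7*n + 12) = (n - 4)*(n - 2)*(n - 3)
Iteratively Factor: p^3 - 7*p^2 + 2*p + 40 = (p - 5)*(p^2 - 2*p - 8) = (p - 5)*(p - 4)*(p + 2)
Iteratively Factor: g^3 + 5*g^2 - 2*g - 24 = (g + 4)*(g^2 + g - 6) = (g - 2)*(g + 4)*(g + 3)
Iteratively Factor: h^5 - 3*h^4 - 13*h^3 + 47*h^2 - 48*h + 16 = (h - 1)*(h^4 - 2*h^3 - 15*h^2 + 32*h - 16) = (h - 4)*(h - 1)*(h^3 + 2*h^2 - 7*h + 4) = (h - 4)*(h - 1)^2*(h^2 + 3*h - 4) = (h - 4)*(h - 1)^3*(h + 4)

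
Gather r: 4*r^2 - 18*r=4*r^2 - 18*r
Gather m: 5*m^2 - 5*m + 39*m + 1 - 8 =5*m^2 + 34*m - 7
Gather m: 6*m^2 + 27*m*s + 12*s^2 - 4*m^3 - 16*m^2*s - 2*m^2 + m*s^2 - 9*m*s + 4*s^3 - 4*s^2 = -4*m^3 + m^2*(4 - 16*s) + m*(s^2 + 18*s) + 4*s^3 + 8*s^2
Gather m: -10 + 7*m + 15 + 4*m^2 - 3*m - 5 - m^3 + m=-m^3 + 4*m^2 + 5*m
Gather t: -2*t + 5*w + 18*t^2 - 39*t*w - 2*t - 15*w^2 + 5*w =18*t^2 + t*(-39*w - 4) - 15*w^2 + 10*w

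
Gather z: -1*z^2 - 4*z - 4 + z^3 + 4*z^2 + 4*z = z^3 + 3*z^2 - 4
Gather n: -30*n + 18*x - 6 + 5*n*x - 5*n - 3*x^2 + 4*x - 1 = n*(5*x - 35) - 3*x^2 + 22*x - 7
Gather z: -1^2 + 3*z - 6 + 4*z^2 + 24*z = 4*z^2 + 27*z - 7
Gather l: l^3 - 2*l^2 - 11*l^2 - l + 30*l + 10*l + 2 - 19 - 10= l^3 - 13*l^2 + 39*l - 27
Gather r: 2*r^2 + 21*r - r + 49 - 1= 2*r^2 + 20*r + 48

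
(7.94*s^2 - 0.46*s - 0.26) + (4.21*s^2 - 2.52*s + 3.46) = 12.15*s^2 - 2.98*s + 3.2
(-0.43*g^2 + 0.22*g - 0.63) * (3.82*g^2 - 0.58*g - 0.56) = -1.6426*g^4 + 1.0898*g^3 - 2.2934*g^2 + 0.2422*g + 0.3528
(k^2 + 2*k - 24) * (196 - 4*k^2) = -4*k^4 - 8*k^3 + 292*k^2 + 392*k - 4704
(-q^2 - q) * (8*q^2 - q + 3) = -8*q^4 - 7*q^3 - 2*q^2 - 3*q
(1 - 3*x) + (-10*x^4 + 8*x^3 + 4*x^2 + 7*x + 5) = -10*x^4 + 8*x^3 + 4*x^2 + 4*x + 6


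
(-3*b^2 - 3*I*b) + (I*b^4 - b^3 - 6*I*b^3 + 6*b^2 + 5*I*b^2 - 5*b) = I*b^4 - b^3 - 6*I*b^3 + 3*b^2 + 5*I*b^2 - 5*b - 3*I*b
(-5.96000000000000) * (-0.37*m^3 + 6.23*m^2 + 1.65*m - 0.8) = 2.2052*m^3 - 37.1308*m^2 - 9.834*m + 4.768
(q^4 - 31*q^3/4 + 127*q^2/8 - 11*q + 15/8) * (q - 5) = q^5 - 51*q^4/4 + 437*q^3/8 - 723*q^2/8 + 455*q/8 - 75/8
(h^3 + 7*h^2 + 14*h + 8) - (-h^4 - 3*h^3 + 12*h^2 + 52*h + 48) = h^4 + 4*h^3 - 5*h^2 - 38*h - 40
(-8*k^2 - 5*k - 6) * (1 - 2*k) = 16*k^3 + 2*k^2 + 7*k - 6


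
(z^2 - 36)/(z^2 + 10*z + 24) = (z - 6)/(z + 4)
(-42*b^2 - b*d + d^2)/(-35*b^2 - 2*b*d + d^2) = (6*b + d)/(5*b + d)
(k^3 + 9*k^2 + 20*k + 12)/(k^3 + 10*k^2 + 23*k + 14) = (k + 6)/(k + 7)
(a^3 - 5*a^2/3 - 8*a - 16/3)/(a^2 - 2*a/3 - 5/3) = (3*a^2 - 8*a - 16)/(3*a - 5)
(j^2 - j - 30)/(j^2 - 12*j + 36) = (j + 5)/(j - 6)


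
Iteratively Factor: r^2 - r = (r)*(r - 1)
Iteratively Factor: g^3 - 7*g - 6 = (g + 2)*(g^2 - 2*g - 3) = (g + 1)*(g + 2)*(g - 3)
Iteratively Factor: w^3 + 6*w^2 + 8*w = (w + 2)*(w^2 + 4*w) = w*(w + 2)*(w + 4)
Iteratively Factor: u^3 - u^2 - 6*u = (u - 3)*(u^2 + 2*u) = (u - 3)*(u + 2)*(u)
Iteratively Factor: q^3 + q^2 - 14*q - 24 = (q + 3)*(q^2 - 2*q - 8) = (q + 2)*(q + 3)*(q - 4)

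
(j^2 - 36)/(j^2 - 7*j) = (j^2 - 36)/(j*(j - 7))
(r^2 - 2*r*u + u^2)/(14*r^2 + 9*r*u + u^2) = (r^2 - 2*r*u + u^2)/(14*r^2 + 9*r*u + u^2)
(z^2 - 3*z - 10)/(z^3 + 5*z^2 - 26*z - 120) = (z + 2)/(z^2 + 10*z + 24)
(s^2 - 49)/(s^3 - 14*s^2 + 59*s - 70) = (s + 7)/(s^2 - 7*s + 10)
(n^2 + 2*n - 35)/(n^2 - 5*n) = (n + 7)/n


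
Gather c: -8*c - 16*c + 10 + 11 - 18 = 3 - 24*c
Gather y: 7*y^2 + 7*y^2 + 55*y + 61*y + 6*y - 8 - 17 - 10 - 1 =14*y^2 + 122*y - 36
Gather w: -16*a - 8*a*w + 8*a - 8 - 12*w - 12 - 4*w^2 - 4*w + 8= -8*a - 4*w^2 + w*(-8*a - 16) - 12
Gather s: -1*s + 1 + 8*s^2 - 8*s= 8*s^2 - 9*s + 1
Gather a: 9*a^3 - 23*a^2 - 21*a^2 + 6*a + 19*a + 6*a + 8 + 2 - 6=9*a^3 - 44*a^2 + 31*a + 4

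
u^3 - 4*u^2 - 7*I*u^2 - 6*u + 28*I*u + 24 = (u - 4)*(u - 6*I)*(u - I)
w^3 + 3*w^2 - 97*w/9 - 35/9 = (w - 7/3)*(w + 1/3)*(w + 5)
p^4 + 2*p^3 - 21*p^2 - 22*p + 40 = (p - 4)*(p - 1)*(p + 2)*(p + 5)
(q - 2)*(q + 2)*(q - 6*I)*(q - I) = q^4 - 7*I*q^3 - 10*q^2 + 28*I*q + 24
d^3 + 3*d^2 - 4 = (d - 1)*(d + 2)^2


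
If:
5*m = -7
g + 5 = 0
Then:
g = -5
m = -7/5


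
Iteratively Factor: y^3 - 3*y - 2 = (y + 1)*(y^2 - y - 2) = (y + 1)^2*(y - 2)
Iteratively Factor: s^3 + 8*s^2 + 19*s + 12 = (s + 3)*(s^2 + 5*s + 4) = (s + 3)*(s + 4)*(s + 1)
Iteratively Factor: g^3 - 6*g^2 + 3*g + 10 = (g - 2)*(g^2 - 4*g - 5) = (g - 5)*(g - 2)*(g + 1)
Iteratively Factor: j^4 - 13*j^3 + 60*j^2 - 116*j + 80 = (j - 4)*(j^3 - 9*j^2 + 24*j - 20) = (j - 5)*(j - 4)*(j^2 - 4*j + 4) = (j - 5)*(j - 4)*(j - 2)*(j - 2)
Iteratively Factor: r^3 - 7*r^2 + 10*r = (r - 2)*(r^2 - 5*r) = (r - 5)*(r - 2)*(r)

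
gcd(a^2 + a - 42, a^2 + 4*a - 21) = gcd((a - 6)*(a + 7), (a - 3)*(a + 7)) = a + 7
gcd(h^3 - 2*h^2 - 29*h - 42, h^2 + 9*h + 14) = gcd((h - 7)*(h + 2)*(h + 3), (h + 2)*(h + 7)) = h + 2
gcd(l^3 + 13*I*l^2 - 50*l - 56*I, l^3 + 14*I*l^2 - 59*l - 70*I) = l^2 + 9*I*l - 14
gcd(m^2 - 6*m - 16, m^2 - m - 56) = m - 8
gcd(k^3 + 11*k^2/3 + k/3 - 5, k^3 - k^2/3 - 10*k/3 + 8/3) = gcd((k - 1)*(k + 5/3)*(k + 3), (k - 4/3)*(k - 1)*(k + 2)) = k - 1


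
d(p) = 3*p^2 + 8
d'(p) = 6*p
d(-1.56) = 15.30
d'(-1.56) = -9.36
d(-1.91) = 18.94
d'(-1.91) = -11.46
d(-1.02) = 11.12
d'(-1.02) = -6.12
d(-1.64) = 16.07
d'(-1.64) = -9.84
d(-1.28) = 12.92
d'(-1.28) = -7.68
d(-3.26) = 39.88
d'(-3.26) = -19.56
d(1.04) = 11.24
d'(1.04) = 6.24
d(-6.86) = 149.18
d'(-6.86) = -41.16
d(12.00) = 440.00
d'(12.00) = 72.00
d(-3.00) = 35.00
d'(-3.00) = -18.00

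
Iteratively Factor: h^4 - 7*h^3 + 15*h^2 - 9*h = (h - 3)*(h^3 - 4*h^2 + 3*h) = h*(h - 3)*(h^2 - 4*h + 3) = h*(h - 3)*(h - 1)*(h - 3)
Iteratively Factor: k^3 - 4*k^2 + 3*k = (k - 1)*(k^2 - 3*k) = (k - 3)*(k - 1)*(k)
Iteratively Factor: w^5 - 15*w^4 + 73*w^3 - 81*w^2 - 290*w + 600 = (w - 5)*(w^4 - 10*w^3 + 23*w^2 + 34*w - 120) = (w - 5)*(w - 3)*(w^3 - 7*w^2 + 2*w + 40) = (w - 5)*(w - 4)*(w - 3)*(w^2 - 3*w - 10) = (w - 5)*(w - 4)*(w - 3)*(w + 2)*(w - 5)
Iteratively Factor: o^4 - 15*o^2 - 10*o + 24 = (o + 3)*(o^3 - 3*o^2 - 6*o + 8) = (o - 4)*(o + 3)*(o^2 + o - 2) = (o - 4)*(o - 1)*(o + 3)*(o + 2)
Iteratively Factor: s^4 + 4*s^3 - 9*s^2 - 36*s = (s + 3)*(s^3 + s^2 - 12*s) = (s - 3)*(s + 3)*(s^2 + 4*s) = s*(s - 3)*(s + 3)*(s + 4)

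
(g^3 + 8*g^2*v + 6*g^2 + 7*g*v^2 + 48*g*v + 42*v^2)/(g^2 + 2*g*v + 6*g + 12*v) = (g^2 + 8*g*v + 7*v^2)/(g + 2*v)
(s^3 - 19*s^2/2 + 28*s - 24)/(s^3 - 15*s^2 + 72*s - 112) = (s - 3/2)/(s - 7)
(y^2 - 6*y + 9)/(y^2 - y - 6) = (y - 3)/(y + 2)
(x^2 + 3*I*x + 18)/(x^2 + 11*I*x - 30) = (x - 3*I)/(x + 5*I)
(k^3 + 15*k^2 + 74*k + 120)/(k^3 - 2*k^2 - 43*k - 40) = (k^2 + 10*k + 24)/(k^2 - 7*k - 8)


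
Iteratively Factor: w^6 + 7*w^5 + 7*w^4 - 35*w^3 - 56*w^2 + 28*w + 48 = (w - 1)*(w^5 + 8*w^4 + 15*w^3 - 20*w^2 - 76*w - 48) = (w - 1)*(w + 4)*(w^4 + 4*w^3 - w^2 - 16*w - 12) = (w - 1)*(w + 3)*(w + 4)*(w^3 + w^2 - 4*w - 4) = (w - 2)*(w - 1)*(w + 3)*(w + 4)*(w^2 + 3*w + 2) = (w - 2)*(w - 1)*(w + 2)*(w + 3)*(w + 4)*(w + 1)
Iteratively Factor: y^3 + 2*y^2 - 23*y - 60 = (y + 3)*(y^2 - y - 20) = (y + 3)*(y + 4)*(y - 5)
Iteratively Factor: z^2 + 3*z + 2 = (z + 1)*(z + 2)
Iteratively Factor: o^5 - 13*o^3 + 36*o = (o)*(o^4 - 13*o^2 + 36) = o*(o + 3)*(o^3 - 3*o^2 - 4*o + 12) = o*(o + 2)*(o + 3)*(o^2 - 5*o + 6) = o*(o - 2)*(o + 2)*(o + 3)*(o - 3)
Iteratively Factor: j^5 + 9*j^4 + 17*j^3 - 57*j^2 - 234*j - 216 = (j + 4)*(j^4 + 5*j^3 - 3*j^2 - 45*j - 54) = (j + 2)*(j + 4)*(j^3 + 3*j^2 - 9*j - 27) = (j + 2)*(j + 3)*(j + 4)*(j^2 - 9) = (j + 2)*(j + 3)^2*(j + 4)*(j - 3)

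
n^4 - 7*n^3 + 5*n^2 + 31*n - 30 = (n - 5)*(n - 3)*(n - 1)*(n + 2)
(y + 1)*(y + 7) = y^2 + 8*y + 7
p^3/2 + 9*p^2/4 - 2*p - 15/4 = (p/2 + 1/2)*(p - 3/2)*(p + 5)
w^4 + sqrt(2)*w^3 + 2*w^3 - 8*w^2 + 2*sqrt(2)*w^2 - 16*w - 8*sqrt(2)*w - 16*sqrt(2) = (w + 2)*(w - 2*sqrt(2))*(w + sqrt(2))*(w + 2*sqrt(2))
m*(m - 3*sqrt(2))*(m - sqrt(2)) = m^3 - 4*sqrt(2)*m^2 + 6*m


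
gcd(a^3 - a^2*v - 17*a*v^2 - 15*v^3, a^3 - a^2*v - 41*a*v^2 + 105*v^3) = -a + 5*v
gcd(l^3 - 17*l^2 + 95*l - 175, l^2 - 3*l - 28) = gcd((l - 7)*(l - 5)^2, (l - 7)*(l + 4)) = l - 7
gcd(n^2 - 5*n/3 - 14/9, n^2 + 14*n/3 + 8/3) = n + 2/3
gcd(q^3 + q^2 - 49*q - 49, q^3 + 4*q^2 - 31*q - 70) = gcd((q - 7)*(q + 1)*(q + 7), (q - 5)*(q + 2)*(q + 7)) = q + 7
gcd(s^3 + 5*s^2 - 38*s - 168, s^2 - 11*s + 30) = s - 6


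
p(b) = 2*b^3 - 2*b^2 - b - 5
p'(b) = 6*b^2 - 4*b - 1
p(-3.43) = -105.81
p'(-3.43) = 83.31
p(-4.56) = -231.66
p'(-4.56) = 142.00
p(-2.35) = -39.65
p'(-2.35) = 41.54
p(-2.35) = -39.65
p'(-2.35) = 41.54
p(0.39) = -5.58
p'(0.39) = -1.65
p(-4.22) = -186.70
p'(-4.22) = 122.73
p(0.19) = -5.25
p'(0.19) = -1.54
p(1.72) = -2.46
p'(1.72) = 9.87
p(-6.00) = -503.00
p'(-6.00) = 239.00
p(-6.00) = -503.00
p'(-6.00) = 239.00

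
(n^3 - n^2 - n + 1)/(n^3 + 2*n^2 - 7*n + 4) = (n + 1)/(n + 4)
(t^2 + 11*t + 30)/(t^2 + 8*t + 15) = (t + 6)/(t + 3)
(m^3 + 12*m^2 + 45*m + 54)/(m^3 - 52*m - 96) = (m^2 + 6*m + 9)/(m^2 - 6*m - 16)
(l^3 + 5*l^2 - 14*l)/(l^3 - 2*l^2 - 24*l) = (-l^2 - 5*l + 14)/(-l^2 + 2*l + 24)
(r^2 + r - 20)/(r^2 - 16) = (r + 5)/(r + 4)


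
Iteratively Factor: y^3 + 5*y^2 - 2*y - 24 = (y + 3)*(y^2 + 2*y - 8) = (y - 2)*(y + 3)*(y + 4)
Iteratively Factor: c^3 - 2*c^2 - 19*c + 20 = (c + 4)*(c^2 - 6*c + 5) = (c - 1)*(c + 4)*(c - 5)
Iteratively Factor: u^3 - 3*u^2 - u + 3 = (u - 3)*(u^2 - 1) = (u - 3)*(u + 1)*(u - 1)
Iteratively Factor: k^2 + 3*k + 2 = (k + 1)*(k + 2)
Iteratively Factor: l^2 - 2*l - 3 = (l - 3)*(l + 1)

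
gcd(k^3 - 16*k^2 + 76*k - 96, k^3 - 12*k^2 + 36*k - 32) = k^2 - 10*k + 16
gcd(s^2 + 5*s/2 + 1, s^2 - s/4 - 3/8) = s + 1/2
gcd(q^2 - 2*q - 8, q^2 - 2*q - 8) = q^2 - 2*q - 8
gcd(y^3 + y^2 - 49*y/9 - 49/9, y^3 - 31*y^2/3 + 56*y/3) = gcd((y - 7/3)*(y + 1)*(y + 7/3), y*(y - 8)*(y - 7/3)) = y - 7/3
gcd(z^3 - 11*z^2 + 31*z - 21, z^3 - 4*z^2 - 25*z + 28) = z^2 - 8*z + 7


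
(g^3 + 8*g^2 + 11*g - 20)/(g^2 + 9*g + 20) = g - 1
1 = 1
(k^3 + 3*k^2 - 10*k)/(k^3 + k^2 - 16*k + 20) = k/(k - 2)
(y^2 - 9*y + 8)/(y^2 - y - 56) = (y - 1)/(y + 7)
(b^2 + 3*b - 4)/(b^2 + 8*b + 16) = (b - 1)/(b + 4)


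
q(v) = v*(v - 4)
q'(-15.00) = -34.00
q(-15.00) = 285.00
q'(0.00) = -4.00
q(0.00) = 0.00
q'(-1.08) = -6.16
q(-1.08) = 5.49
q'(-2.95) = -9.90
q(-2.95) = 20.50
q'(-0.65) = -5.30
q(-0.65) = 3.02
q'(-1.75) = -7.50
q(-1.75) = 10.06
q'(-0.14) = -4.28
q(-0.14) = 0.58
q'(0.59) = -2.82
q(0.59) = -2.01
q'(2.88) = 1.76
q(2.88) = -3.23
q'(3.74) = 3.48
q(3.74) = -0.97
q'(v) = 2*v - 4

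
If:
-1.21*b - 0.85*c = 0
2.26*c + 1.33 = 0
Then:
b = 0.41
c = -0.59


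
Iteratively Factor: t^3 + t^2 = (t + 1)*(t^2) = t*(t + 1)*(t)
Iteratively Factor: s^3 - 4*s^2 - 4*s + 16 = (s - 2)*(s^2 - 2*s - 8) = (s - 2)*(s + 2)*(s - 4)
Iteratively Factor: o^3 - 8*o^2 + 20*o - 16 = (o - 2)*(o^2 - 6*o + 8) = (o - 4)*(o - 2)*(o - 2)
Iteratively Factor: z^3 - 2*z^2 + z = (z - 1)*(z^2 - z) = z*(z - 1)*(z - 1)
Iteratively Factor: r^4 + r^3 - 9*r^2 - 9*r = (r - 3)*(r^3 + 4*r^2 + 3*r) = (r - 3)*(r + 1)*(r^2 + 3*r) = r*(r - 3)*(r + 1)*(r + 3)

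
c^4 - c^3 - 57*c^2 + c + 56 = (c - 8)*(c - 1)*(c + 1)*(c + 7)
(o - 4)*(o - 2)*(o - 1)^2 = o^4 - 8*o^3 + 21*o^2 - 22*o + 8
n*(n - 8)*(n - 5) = n^3 - 13*n^2 + 40*n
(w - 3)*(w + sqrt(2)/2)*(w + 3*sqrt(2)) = w^3 - 3*w^2 + 7*sqrt(2)*w^2/2 - 21*sqrt(2)*w/2 + 3*w - 9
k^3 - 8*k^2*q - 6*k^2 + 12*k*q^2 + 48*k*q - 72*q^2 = (k - 6)*(k - 6*q)*(k - 2*q)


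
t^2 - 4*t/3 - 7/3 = (t - 7/3)*(t + 1)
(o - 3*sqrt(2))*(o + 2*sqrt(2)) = o^2 - sqrt(2)*o - 12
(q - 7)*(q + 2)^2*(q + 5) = q^4 + 2*q^3 - 39*q^2 - 148*q - 140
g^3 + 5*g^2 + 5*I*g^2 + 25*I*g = g*(g + 5)*(g + 5*I)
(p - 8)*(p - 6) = p^2 - 14*p + 48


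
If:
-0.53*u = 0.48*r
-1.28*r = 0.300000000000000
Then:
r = -0.23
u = 0.21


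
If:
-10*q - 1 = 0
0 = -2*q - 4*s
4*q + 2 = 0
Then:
No Solution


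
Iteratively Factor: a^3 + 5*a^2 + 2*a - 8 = (a + 4)*(a^2 + a - 2) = (a - 1)*(a + 4)*(a + 2)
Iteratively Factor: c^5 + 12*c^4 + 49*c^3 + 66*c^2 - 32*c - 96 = (c + 2)*(c^4 + 10*c^3 + 29*c^2 + 8*c - 48) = (c - 1)*(c + 2)*(c^3 + 11*c^2 + 40*c + 48) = (c - 1)*(c + 2)*(c + 4)*(c^2 + 7*c + 12) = (c - 1)*(c + 2)*(c + 4)^2*(c + 3)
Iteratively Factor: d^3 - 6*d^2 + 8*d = (d)*(d^2 - 6*d + 8) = d*(d - 2)*(d - 4)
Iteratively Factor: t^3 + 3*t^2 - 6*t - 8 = (t + 4)*(t^2 - t - 2) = (t - 2)*(t + 4)*(t + 1)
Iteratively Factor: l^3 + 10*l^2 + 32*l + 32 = (l + 4)*(l^2 + 6*l + 8) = (l + 2)*(l + 4)*(l + 4)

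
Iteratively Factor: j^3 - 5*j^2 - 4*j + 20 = (j - 5)*(j^2 - 4) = (j - 5)*(j + 2)*(j - 2)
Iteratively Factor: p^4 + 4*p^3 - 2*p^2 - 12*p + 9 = (p - 1)*(p^3 + 5*p^2 + 3*p - 9) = (p - 1)*(p + 3)*(p^2 + 2*p - 3) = (p - 1)*(p + 3)^2*(p - 1)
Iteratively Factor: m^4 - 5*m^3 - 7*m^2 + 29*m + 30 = (m + 1)*(m^3 - 6*m^2 - m + 30) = (m - 3)*(m + 1)*(m^2 - 3*m - 10) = (m - 3)*(m + 1)*(m + 2)*(m - 5)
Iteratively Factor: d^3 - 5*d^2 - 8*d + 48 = (d - 4)*(d^2 - d - 12) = (d - 4)*(d + 3)*(d - 4)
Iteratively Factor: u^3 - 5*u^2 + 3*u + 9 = (u - 3)*(u^2 - 2*u - 3) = (u - 3)*(u + 1)*(u - 3)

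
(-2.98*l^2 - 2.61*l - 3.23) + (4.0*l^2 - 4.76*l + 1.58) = 1.02*l^2 - 7.37*l - 1.65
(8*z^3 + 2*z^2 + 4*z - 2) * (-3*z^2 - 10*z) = -24*z^5 - 86*z^4 - 32*z^3 - 34*z^2 + 20*z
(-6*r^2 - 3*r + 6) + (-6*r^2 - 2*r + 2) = -12*r^2 - 5*r + 8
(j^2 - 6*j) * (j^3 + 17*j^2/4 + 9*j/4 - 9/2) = j^5 - 7*j^4/4 - 93*j^3/4 - 18*j^2 + 27*j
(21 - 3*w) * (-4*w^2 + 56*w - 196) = 12*w^3 - 252*w^2 + 1764*w - 4116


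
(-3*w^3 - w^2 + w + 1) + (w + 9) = -3*w^3 - w^2 + 2*w + 10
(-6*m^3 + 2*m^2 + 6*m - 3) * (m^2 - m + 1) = -6*m^5 + 8*m^4 - 2*m^3 - 7*m^2 + 9*m - 3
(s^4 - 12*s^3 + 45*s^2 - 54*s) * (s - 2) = s^5 - 14*s^4 + 69*s^3 - 144*s^2 + 108*s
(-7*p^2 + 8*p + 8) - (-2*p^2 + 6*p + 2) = -5*p^2 + 2*p + 6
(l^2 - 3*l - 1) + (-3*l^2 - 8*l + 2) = -2*l^2 - 11*l + 1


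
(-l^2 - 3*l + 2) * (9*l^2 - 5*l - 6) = -9*l^4 - 22*l^3 + 39*l^2 + 8*l - 12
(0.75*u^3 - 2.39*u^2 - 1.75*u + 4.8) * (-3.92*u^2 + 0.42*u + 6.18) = -2.94*u^5 + 9.6838*u^4 + 10.4912*u^3 - 34.3212*u^2 - 8.799*u + 29.664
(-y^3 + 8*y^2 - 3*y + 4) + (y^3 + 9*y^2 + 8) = 17*y^2 - 3*y + 12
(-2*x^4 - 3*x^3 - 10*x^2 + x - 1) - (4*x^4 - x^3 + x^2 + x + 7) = -6*x^4 - 2*x^3 - 11*x^2 - 8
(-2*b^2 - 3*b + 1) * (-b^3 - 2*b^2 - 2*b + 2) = 2*b^5 + 7*b^4 + 9*b^3 - 8*b + 2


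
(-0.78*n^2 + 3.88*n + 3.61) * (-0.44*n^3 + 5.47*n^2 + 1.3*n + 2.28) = 0.3432*n^5 - 5.9738*n^4 + 18.6212*n^3 + 23.0123*n^2 + 13.5394*n + 8.2308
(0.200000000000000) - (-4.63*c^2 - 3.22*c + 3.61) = 4.63*c^2 + 3.22*c - 3.41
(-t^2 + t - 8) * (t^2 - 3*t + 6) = -t^4 + 4*t^3 - 17*t^2 + 30*t - 48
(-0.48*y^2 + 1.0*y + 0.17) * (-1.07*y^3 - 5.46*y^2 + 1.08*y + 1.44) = 0.5136*y^5 + 1.5508*y^4 - 6.1603*y^3 - 0.5394*y^2 + 1.6236*y + 0.2448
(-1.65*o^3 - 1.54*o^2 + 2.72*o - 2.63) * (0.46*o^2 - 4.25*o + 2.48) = -0.759*o^5 + 6.3041*o^4 + 3.7042*o^3 - 16.589*o^2 + 17.9231*o - 6.5224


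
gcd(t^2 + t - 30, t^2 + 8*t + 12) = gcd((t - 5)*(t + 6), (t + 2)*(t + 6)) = t + 6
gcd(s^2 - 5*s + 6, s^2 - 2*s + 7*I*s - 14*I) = s - 2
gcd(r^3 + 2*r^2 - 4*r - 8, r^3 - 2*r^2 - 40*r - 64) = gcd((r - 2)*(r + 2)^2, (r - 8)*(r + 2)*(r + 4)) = r + 2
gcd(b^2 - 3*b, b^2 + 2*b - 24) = 1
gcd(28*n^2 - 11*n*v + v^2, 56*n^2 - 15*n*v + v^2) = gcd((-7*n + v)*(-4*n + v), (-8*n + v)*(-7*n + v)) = -7*n + v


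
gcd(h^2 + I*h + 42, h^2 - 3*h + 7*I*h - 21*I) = h + 7*I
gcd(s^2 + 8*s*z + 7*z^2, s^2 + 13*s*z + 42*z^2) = s + 7*z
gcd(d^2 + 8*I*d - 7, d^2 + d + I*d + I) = d + I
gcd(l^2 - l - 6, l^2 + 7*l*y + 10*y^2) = 1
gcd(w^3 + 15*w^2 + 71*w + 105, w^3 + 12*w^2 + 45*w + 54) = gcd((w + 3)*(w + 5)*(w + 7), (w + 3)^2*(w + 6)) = w + 3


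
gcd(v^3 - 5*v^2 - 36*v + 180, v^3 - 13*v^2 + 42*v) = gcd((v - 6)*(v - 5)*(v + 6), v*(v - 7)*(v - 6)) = v - 6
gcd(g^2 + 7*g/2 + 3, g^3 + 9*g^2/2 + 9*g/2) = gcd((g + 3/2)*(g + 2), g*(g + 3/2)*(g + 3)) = g + 3/2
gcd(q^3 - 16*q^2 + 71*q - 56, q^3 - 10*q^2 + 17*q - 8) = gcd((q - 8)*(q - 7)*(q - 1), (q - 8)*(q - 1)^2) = q^2 - 9*q + 8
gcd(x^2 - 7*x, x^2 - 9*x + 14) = x - 7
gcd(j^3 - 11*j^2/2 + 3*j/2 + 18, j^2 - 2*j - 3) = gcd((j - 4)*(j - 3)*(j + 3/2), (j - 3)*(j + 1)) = j - 3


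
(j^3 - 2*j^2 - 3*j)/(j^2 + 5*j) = (j^2 - 2*j - 3)/(j + 5)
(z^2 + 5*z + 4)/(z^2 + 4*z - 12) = (z^2 + 5*z + 4)/(z^2 + 4*z - 12)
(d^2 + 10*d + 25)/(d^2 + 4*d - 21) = (d^2 + 10*d + 25)/(d^2 + 4*d - 21)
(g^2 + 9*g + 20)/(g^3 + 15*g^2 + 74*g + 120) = 1/(g + 6)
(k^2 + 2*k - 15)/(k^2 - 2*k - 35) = (k - 3)/(k - 7)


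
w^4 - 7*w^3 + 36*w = w*(w - 6)*(w - 3)*(w + 2)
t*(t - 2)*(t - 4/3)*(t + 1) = t^4 - 7*t^3/3 - 2*t^2/3 + 8*t/3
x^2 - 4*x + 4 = (x - 2)^2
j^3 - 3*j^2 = j^2*(j - 3)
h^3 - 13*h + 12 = (h - 3)*(h - 1)*(h + 4)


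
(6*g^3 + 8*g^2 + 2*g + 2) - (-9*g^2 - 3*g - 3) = 6*g^3 + 17*g^2 + 5*g + 5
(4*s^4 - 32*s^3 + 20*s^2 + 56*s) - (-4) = 4*s^4 - 32*s^3 + 20*s^2 + 56*s + 4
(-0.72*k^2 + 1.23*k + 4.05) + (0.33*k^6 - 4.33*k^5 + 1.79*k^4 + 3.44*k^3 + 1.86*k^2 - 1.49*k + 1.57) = 0.33*k^6 - 4.33*k^5 + 1.79*k^4 + 3.44*k^3 + 1.14*k^2 - 0.26*k + 5.62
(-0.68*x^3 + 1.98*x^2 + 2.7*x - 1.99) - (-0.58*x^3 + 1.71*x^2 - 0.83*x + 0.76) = -0.1*x^3 + 0.27*x^2 + 3.53*x - 2.75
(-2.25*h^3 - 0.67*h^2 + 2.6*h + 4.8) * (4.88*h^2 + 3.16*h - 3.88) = -10.98*h^5 - 10.3796*h^4 + 19.3008*h^3 + 34.2396*h^2 + 5.08*h - 18.624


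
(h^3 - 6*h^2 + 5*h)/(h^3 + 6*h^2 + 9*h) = (h^2 - 6*h + 5)/(h^2 + 6*h + 9)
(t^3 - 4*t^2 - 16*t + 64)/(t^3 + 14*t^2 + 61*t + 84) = (t^2 - 8*t + 16)/(t^2 + 10*t + 21)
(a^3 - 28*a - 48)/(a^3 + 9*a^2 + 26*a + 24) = (a - 6)/(a + 3)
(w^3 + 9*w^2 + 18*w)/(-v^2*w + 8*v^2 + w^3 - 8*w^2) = w*(-w^2 - 9*w - 18)/(v^2*w - 8*v^2 - w^3 + 8*w^2)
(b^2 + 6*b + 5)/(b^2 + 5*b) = (b + 1)/b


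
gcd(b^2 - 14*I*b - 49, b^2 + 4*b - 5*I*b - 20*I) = 1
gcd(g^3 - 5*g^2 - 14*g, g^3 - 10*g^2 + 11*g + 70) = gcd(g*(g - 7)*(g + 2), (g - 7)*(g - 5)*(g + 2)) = g^2 - 5*g - 14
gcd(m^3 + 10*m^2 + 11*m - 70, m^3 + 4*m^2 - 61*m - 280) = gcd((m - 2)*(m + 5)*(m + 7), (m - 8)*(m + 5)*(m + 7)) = m^2 + 12*m + 35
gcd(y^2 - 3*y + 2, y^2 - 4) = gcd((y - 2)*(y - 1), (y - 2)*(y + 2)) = y - 2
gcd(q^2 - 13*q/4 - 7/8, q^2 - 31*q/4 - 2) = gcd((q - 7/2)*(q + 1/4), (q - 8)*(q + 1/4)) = q + 1/4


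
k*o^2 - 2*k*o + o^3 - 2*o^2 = o*(k + o)*(o - 2)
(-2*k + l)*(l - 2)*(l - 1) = -2*k*l^2 + 6*k*l - 4*k + l^3 - 3*l^2 + 2*l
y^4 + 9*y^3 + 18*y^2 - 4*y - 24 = (y - 1)*(y + 2)^2*(y + 6)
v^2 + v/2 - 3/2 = (v - 1)*(v + 3/2)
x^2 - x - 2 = (x - 2)*(x + 1)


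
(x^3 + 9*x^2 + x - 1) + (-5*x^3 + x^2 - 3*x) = -4*x^3 + 10*x^2 - 2*x - 1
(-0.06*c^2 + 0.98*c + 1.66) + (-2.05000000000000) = -0.06*c^2 + 0.98*c - 0.39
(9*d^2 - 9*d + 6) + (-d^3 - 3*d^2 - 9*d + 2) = -d^3 + 6*d^2 - 18*d + 8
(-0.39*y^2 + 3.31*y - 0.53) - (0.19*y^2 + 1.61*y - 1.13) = -0.58*y^2 + 1.7*y + 0.6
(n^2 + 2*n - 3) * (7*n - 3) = 7*n^3 + 11*n^2 - 27*n + 9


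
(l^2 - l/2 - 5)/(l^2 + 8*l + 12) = (l - 5/2)/(l + 6)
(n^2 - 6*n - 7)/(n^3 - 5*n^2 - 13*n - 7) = 1/(n + 1)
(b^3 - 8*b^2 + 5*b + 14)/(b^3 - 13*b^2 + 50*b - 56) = (b + 1)/(b - 4)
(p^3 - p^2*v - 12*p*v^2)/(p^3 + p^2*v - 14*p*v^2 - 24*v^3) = p/(p + 2*v)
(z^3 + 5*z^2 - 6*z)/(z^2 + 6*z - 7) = z*(z + 6)/(z + 7)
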